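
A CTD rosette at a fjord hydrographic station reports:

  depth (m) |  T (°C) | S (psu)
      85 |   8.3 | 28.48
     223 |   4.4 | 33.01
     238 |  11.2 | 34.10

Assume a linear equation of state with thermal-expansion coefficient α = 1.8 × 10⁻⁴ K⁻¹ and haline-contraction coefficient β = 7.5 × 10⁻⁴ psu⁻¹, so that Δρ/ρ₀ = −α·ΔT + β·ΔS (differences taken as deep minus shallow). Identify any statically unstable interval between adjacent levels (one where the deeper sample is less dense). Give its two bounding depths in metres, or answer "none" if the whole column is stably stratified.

Evaluate Δρ/ρ₀ = −αΔT + βΔS across each adjacent pair:
  85–223 m: −αΔT+βΔS = −(1.8 × 10⁻⁴)(-3.9)+(7.5 × 10⁻⁴)(+4.53) = 4.1 × 10⁻³ → stable
  223–238 m: −αΔT+βΔS = −(1.8 × 10⁻⁴)(+6.8)+(7.5 × 10⁻⁴)(+1.09) = -4.1 × 10⁻⁴ → UNSTABLE
The 223–238 m interval has Δρ < 0: lighter water underlies denser water.

223–238 m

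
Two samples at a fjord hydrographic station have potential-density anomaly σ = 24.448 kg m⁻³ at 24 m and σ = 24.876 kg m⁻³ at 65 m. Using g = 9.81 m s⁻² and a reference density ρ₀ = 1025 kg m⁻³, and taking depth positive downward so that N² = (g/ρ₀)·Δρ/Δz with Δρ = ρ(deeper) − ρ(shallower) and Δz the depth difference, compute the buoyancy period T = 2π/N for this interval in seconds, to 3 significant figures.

Δρ = 1024.876 − 1024.448 = 0.428 kg m⁻³ over Δz = 65 − 24 = 41 m.
N² = (9.81/1025) × (0.428/41) = 9.9909 × 10⁻⁵ s⁻².
N = √(9.9909 × 10⁻⁵) = 9.9954 × 10⁻³ rad s⁻¹, so T = 2π/N = 628.61 s ≈ 629 s.
Since Δρ > 0 the layer is stably stratified.

629 s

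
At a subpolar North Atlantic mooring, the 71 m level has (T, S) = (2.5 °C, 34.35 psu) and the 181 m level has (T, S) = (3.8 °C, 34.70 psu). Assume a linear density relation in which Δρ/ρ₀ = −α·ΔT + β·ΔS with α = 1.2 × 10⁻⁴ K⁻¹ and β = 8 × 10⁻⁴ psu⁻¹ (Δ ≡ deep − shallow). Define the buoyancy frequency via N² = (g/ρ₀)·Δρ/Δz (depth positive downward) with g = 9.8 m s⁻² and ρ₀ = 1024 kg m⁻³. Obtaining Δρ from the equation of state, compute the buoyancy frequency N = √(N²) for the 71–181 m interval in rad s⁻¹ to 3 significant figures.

ΔT = +1.3 K, ΔS = +0.35 psu (deep − shallow).
Δρ/ρ₀ = −αΔT + βΔS = -1.56 × 10⁻⁴ + 2.80 × 10⁻⁴ = 1.24 × 10⁻⁴, so Δρ ≈ 0.1270 kg m⁻³.
N² = (g/ρ₀)·Δρ/Δz = g·(Δρ/ρ₀)/Δz = 9.8 × 1.24 × 10⁻⁴ / 110 = 1.1047 × 10⁻⁵ s⁻².
N = √(1.1047 × 10⁻⁵) = 3.3237 × 10⁻³ rad s⁻¹ ≈ 3.32 × 10⁻³ rad s⁻¹.

3.32 × 10⁻³ rad s⁻¹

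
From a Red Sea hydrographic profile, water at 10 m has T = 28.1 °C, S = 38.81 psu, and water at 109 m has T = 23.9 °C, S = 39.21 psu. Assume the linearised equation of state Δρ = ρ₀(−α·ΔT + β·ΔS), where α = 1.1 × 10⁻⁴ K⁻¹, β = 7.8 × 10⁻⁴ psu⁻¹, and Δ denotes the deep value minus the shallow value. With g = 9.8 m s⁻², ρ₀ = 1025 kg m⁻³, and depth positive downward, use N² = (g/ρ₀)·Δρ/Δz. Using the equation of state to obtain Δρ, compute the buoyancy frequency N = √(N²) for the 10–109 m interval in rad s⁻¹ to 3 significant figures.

ΔT = -4.2 K, ΔS = +0.40 psu (deep − shallow).
Δρ/ρ₀ = −αΔT + βΔS = 4.62 × 10⁻⁴ + 3.12 × 10⁻⁴ = 7.74 × 10⁻⁴, so Δρ ≈ 0.7934 kg m⁻³.
N² = (g/ρ₀)·Δρ/Δz = g·(Δρ/ρ₀)/Δz = 9.8 × 7.74 × 10⁻⁴ / 99 = 7.6618 × 10⁻⁵ s⁻².
N = √(7.6618 × 10⁻⁵) = 8.7532 × 10⁻³ rad s⁻¹ ≈ 8.75 × 10⁻³ rad s⁻¹.

8.75 × 10⁻³ rad s⁻¹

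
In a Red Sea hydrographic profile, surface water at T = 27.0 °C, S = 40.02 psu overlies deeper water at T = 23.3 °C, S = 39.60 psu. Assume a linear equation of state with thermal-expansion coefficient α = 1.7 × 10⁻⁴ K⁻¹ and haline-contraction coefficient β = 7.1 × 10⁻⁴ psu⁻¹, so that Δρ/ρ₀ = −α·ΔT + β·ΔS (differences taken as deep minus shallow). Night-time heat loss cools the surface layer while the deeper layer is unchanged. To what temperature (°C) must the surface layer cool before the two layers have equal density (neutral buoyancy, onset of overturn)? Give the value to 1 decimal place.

25.1 °C

Neutral buoyancy requires Δρ = 0, i.e. −α(T_deep − T_surf′) + β(S_deep − S_surf) = 0.
T_surf′ = T_deep − (β/α)·ΔS = 23.3 − (7.1 × 10⁻⁴/1.7 × 10⁻⁴)·(-0.42) = 25.054 °C.
Cooling required: 27.0 − (25.054) = 1.946 °C.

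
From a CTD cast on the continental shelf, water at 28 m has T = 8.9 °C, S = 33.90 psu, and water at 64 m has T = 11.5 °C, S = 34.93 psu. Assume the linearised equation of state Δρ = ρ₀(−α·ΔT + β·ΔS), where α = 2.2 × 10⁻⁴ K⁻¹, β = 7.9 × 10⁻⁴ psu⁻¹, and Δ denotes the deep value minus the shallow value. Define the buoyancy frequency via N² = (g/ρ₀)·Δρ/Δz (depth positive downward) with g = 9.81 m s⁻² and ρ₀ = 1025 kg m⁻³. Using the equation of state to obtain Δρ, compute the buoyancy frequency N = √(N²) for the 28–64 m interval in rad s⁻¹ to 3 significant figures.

ΔT = +2.6 K, ΔS = +1.03 psu (deep − shallow).
Δρ/ρ₀ = −αΔT + βΔS = -5.72 × 10⁻⁴ + 8.137 × 10⁻⁴ = 2.417 × 10⁻⁴, so Δρ ≈ 0.2477 kg m⁻³.
N² = (g/ρ₀)·Δρ/Δz = g·(Δρ/ρ₀)/Δz = 9.81 × 2.417 × 10⁻⁴ / 36 = 6.5863 × 10⁻⁵ s⁻².
N = √(6.5863 × 10⁻⁵) = 8.1156 × 10⁻³ rad s⁻¹ ≈ 8.12 × 10⁻³ rad s⁻¹.

8.12 × 10⁻³ rad s⁻¹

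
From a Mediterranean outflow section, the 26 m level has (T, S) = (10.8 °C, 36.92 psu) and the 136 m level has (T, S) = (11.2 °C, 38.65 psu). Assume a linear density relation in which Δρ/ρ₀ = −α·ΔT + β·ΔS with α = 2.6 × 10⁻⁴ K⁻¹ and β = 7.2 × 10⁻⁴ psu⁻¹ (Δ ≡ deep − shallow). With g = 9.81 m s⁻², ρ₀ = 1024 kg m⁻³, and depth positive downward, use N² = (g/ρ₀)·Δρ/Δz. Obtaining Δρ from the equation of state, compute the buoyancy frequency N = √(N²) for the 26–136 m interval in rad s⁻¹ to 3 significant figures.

ΔT = +0.4 K, ΔS = +1.73 psu (deep − shallow).
Δρ/ρ₀ = −αΔT + βΔS = -1.04 × 10⁻⁴ + 1.2456 × 10⁻³ = 1.1416 × 10⁻³, so Δρ ≈ 1.169 kg m⁻³.
N² = (g/ρ₀)·Δρ/Δz = g·(Δρ/ρ₀)/Δz = 9.81 × 1.1416 × 10⁻³ / 110 = 1.0181 × 10⁻⁴ s⁻².
N = √(1.0181 × 10⁻⁴) = 0.010090 rad s⁻¹ ≈ 0.0101 rad s⁻¹.

0.0101 rad s⁻¹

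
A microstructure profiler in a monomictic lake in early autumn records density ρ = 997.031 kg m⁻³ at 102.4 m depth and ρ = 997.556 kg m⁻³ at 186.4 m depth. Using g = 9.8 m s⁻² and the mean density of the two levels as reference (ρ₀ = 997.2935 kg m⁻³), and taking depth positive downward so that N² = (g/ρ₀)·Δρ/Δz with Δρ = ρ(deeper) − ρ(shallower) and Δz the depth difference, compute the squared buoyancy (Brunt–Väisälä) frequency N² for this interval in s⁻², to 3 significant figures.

6.14 × 10⁻⁵ s⁻²

Δρ = 997.556 − 997.031 = 0.525 kg m⁻³ over Δz = 186.4 − 102.4 = 84 m.
N² = (9.8/997.2935) × (0.525/84) = 6.1416 × 10⁻⁵ s⁻² ≈ 6.14 × 10⁻⁵ s⁻².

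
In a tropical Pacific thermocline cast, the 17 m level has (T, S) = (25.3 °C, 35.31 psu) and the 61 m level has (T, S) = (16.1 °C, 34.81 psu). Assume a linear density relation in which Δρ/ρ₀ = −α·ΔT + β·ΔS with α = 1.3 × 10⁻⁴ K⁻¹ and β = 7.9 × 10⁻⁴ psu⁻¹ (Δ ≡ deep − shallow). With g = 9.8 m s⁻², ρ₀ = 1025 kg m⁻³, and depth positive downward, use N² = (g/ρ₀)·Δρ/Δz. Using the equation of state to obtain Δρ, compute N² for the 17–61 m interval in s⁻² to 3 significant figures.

1.78 × 10⁻⁴ s⁻²

ΔT = -9.2 K, ΔS = -0.50 psu (deep − shallow).
Δρ/ρ₀ = −αΔT + βΔS = 1.196 × 10⁻³ − 3.95 × 10⁻⁴ = 8.01 × 10⁻⁴, so Δρ ≈ 0.8210 kg m⁻³.
N² = (g/ρ₀)·Δρ/Δz = g·(Δρ/ρ₀)/Δz = 9.8 × 8.01 × 10⁻⁴ / 44 = 1.7840 × 10⁻⁴ s⁻² ≈ 1.78 × 10⁻⁴ s⁻².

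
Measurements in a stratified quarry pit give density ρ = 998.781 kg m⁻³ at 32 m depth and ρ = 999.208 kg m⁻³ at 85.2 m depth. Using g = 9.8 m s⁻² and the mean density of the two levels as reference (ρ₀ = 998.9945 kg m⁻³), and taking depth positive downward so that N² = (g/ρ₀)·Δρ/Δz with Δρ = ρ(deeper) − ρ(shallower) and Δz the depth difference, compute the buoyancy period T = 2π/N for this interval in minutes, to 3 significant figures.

Δρ = 999.208 − 998.781 = 0.427 kg m⁻³ over Δz = 85.2 − 32 = 53.2 m.
N² = (9.8/998.9945) × (0.427/53.2) = 7.8737 × 10⁻⁵ s⁻².
N = √(7.8737 × 10⁻⁵) = 8.8734 × 10⁻³ rad s⁻¹, so T = 2π/N = 708.09 s = 11.802 min ≈ 11.8 min.
Since Δρ > 0 the layer is stably stratified.

11.8 min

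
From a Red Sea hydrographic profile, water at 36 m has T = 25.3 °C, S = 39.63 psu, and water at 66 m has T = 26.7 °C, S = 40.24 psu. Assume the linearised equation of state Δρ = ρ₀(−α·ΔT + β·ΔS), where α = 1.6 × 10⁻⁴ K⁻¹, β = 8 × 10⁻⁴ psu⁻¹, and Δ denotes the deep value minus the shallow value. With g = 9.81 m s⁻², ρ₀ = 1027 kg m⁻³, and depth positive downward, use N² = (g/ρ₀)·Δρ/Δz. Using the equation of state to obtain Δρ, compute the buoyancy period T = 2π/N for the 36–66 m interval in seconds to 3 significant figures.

676 s

ΔT = +1.4 K, ΔS = +0.61 psu (deep − shallow).
Δρ/ρ₀ = −αΔT + βΔS = -2.24 × 10⁻⁴ + 4.88 × 10⁻⁴ = 2.64 × 10⁻⁴, so Δρ ≈ 0.2711 kg m⁻³.
N² = (g/ρ₀)·Δρ/Δz = g·(Δρ/ρ₀)/Δz = 9.81 × 2.64 × 10⁻⁴ / 30 = 8.6328 × 10⁻⁵ s⁻².
N = √(8.6328 × 10⁻⁵) = 9.2913 × 10⁻³ rad s⁻¹ → T = 2π/N = 676.24 s ≈ 676 s.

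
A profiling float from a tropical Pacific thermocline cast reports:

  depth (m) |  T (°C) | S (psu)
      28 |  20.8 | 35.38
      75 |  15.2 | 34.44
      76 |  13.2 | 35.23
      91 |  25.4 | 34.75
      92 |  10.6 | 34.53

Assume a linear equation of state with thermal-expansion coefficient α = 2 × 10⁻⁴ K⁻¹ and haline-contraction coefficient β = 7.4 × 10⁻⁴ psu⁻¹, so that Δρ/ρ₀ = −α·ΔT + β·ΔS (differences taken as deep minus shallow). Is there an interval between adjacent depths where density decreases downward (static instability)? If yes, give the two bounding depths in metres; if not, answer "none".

76–91 m

Evaluate Δρ/ρ₀ = −αΔT + βΔS across each adjacent pair:
  28–75 m: −αΔT+βΔS = −(2 × 10⁻⁴)(-5.6)+(7.4 × 10⁻⁴)(-0.94) = 4.2 × 10⁻⁴ → stable
  75–76 m: −αΔT+βΔS = −(2 × 10⁻⁴)(-2.0)+(7.4 × 10⁻⁴)(+0.79) = 9.8 × 10⁻⁴ → stable
  76–91 m: −αΔT+βΔS = −(2 × 10⁻⁴)(+12.2)+(7.4 × 10⁻⁴)(-0.48) = -2.8 × 10⁻³ → UNSTABLE
  91–92 m: −αΔT+βΔS = −(2 × 10⁻⁴)(-14.8)+(7.4 × 10⁻⁴)(-0.22) = 2.8 × 10⁻³ → stable
The 76–91 m interval has Δρ < 0: lighter water underlies denser water.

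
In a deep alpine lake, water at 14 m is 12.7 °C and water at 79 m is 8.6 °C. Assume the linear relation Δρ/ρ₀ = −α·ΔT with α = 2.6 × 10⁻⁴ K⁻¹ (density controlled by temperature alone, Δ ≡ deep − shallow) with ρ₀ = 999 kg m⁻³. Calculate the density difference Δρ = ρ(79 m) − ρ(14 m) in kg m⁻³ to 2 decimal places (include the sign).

ΔT = -4.1 K, Δρ/ρ₀ = −αΔT = 1.066 × 10⁻³.
Δρ = 999 × (1.066 × 10⁻³) = +1.06 kg m⁻³.
Positive Δρ: denser below, stable.

+1.06 kg m⁻³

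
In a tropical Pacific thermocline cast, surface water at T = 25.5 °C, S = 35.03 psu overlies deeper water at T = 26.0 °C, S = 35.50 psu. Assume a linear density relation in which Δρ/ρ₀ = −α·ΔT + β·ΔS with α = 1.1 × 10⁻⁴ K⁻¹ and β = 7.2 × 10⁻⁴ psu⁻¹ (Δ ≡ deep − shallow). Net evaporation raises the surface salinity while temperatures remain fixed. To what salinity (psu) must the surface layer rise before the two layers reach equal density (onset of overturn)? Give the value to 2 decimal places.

35.42 psu

Neutral buoyancy requires −α(T_deep − T_surf) + β(S_deep − S_surf′) = 0.
S_surf′ = S_deep − (α/β)·ΔT = 35.50 − (1.1 × 10⁻⁴/7.2 × 10⁻⁴)·(+0.5) = 35.4236 psu.
Increase required: 35.4236 − 35.03 = 0.3936 psu.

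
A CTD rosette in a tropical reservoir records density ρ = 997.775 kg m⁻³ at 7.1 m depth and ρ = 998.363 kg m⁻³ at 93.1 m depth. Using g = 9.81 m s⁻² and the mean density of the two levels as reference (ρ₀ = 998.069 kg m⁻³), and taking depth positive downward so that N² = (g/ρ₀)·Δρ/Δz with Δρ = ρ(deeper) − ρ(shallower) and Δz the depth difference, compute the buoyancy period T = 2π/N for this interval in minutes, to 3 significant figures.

Δρ = 998.363 − 997.775 = 0.588 kg m⁻³ over Δz = 93.1 − 7.1 = 86 m.
N² = (9.81/998.069) × (0.588/86) = 6.7203 × 10⁻⁵ s⁻².
N = √(6.7203 × 10⁻⁵) = 8.1977 × 10⁻³ rad s⁻¹, so T = 2π/N = 766.46 s = 12.774 min ≈ 12.8 min.

12.8 min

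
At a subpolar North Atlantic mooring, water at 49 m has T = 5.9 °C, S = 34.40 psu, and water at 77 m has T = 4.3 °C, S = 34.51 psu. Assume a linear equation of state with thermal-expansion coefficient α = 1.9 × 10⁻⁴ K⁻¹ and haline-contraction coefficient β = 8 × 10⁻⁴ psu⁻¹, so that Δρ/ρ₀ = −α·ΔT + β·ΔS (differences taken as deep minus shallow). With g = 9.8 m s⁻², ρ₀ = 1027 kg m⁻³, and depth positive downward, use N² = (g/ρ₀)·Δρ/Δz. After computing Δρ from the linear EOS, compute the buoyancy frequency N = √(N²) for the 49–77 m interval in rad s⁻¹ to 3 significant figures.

0.0117 rad s⁻¹

ΔT = -1.6 K, ΔS = +0.11 psu (deep − shallow).
Δρ/ρ₀ = −αΔT + βΔS = 3.04 × 10⁻⁴ + 8.80 × 10⁻⁵ = 3.92 × 10⁻⁴, so Δρ ≈ 0.4026 kg m⁻³.
N² = (g/ρ₀)·Δρ/Δz = g·(Δρ/ρ₀)/Δz = 9.8 × 3.92 × 10⁻⁴ / 28 = 1.3720 × 10⁻⁴ s⁻².
N = √(1.3720 × 10⁻⁴) = 0.011713 rad s⁻¹ ≈ 0.0117 rad s⁻¹.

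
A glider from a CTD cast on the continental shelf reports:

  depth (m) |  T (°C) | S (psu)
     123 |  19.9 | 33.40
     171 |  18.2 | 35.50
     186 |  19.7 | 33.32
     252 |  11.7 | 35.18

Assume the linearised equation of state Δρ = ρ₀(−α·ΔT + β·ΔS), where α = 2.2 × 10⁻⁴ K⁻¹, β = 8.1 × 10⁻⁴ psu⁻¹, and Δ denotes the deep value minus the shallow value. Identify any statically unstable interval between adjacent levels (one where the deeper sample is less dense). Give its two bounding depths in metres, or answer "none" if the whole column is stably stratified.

171–186 m

Evaluate Δρ/ρ₀ = −αΔT + βΔS across each adjacent pair:
  123–171 m: −αΔT+βΔS = −(2.2 × 10⁻⁴)(-1.7)+(8.1 × 10⁻⁴)(+2.10) = 2.1 × 10⁻³ → stable
  171–186 m: −αΔT+βΔS = −(2.2 × 10⁻⁴)(+1.5)+(8.1 × 10⁻⁴)(-2.18) = -2.1 × 10⁻³ → UNSTABLE
  186–252 m: −αΔT+βΔS = −(2.2 × 10⁻⁴)(-8.0)+(8.1 × 10⁻⁴)(+1.86) = 3.3 × 10⁻³ → stable
The 171–186 m interval has Δρ < 0: lighter water underlies denser water.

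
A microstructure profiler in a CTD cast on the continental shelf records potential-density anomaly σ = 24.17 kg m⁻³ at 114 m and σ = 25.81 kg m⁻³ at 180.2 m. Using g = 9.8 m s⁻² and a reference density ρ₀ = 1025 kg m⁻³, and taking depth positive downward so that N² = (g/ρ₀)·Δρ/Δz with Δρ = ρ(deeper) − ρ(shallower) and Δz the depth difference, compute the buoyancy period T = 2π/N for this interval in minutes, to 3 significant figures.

6.80 min

Δρ = 1025.81 − 1024.17 = 1.64 kg m⁻³ over Δz = 180.2 − 114 = 66.2 m.
N² = (9.8/1025) × (1.64/66.2) = 2.3686 × 10⁻⁴ s⁻².
N = √(2.3686 × 10⁻⁴) = 0.015390 rad s⁻¹, so T = 2π/N = 408.26 s = 6.8043 min ≈ 6.80 min.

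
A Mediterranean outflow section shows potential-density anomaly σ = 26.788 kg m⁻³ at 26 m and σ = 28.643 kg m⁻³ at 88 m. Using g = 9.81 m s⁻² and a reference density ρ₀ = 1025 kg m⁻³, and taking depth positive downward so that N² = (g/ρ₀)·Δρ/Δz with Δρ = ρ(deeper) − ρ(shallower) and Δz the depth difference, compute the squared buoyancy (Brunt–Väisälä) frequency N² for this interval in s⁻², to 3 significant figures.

Δρ = 1028.643 − 1026.788 = 1.855 kg m⁻³ over Δz = 88 − 26 = 62 m.
N² = (9.81/1025) × (1.855/62) = 2.8635 × 10⁻⁴ s⁻² ≈ 2.86 × 10⁻⁴ s⁻².
N² > 0, so the interval is statically stable.

2.86 × 10⁻⁴ s⁻²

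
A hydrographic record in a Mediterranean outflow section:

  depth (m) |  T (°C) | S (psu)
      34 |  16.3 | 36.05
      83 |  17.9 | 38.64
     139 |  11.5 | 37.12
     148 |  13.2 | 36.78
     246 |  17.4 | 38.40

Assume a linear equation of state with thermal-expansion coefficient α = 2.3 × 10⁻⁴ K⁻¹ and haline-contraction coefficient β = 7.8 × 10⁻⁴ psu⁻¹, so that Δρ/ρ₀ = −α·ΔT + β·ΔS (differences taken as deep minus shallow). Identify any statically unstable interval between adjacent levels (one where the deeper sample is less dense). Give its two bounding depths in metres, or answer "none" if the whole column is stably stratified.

139–148 m

Evaluate Δρ/ρ₀ = −αΔT + βΔS across each adjacent pair:
  34–83 m: −αΔT+βΔS = −(2.3 × 10⁻⁴)(+1.6)+(7.8 × 10⁻⁴)(+2.59) = 1.7 × 10⁻³ → stable
  83–139 m: −αΔT+βΔS = −(2.3 × 10⁻⁴)(-6.4)+(7.8 × 10⁻⁴)(-1.52) = 2.9 × 10⁻⁴ → stable
  139–148 m: −αΔT+βΔS = −(2.3 × 10⁻⁴)(+1.7)+(7.8 × 10⁻⁴)(-0.34) = -6.6 × 10⁻⁴ → UNSTABLE
  148–246 m: −αΔT+βΔS = −(2.3 × 10⁻⁴)(+4.2)+(7.8 × 10⁻⁴)(+1.62) = 3.0 × 10⁻⁴ → stable
The 139–148 m interval has Δρ < 0: lighter water underlies denser water.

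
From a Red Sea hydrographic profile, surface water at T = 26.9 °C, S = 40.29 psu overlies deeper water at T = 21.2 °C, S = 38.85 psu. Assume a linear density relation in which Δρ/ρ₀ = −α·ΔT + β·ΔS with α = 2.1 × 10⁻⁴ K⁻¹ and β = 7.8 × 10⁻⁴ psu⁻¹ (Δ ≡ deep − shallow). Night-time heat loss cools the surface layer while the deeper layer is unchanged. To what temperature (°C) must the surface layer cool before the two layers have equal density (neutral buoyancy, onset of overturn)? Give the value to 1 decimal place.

Neutral buoyancy requires Δρ = 0, i.e. −α(T_deep − T_surf′) + β(S_deep − S_surf) = 0.
T_surf′ = T_deep − (β/α)·ΔS = 21.2 − (7.8 × 10⁻⁴/2.1 × 10⁻⁴)·(-1.44) = 26.549 °C.
Cooling required: 26.9 − (26.549) = 0.351 °C.

26.5 °C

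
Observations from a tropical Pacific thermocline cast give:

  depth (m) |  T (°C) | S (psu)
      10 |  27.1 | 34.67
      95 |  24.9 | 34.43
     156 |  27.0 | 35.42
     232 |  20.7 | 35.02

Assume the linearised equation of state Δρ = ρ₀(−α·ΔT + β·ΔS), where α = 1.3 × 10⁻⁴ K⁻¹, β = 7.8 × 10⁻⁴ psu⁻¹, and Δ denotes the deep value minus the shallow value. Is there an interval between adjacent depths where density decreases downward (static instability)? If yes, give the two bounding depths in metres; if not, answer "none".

none

Evaluate Δρ/ρ₀ = −αΔT + βΔS across each adjacent pair:
  10–95 m: −αΔT+βΔS = −(1.3 × 10⁻⁴)(-2.2)+(7.8 × 10⁻⁴)(-0.24) = 9.9 × 10⁻⁵ → stable
  95–156 m: −αΔT+βΔS = −(1.3 × 10⁻⁴)(+2.1)+(7.8 × 10⁻⁴)(+0.99) = 5.0 × 10⁻⁴ → stable
  156–232 m: −αΔT+βΔS = −(1.3 × 10⁻⁴)(-6.3)+(7.8 × 10⁻⁴)(-0.40) = 5.1 × 10⁻⁴ → stable
Every interval has Δρ > 0: the column is stably stratified throughout.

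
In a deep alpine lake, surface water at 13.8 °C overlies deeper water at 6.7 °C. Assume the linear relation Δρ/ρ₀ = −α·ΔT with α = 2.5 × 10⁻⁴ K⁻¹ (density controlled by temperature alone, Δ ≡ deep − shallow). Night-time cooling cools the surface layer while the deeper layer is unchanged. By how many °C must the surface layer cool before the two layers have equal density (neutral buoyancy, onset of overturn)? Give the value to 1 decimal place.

With temperature the only control, equal density requires T_surf′ = T_deep.
T_surf′ = 6.7 °C.
Cooling required: 13.8 − 6.7 = 7.1 °C.

7.1 °C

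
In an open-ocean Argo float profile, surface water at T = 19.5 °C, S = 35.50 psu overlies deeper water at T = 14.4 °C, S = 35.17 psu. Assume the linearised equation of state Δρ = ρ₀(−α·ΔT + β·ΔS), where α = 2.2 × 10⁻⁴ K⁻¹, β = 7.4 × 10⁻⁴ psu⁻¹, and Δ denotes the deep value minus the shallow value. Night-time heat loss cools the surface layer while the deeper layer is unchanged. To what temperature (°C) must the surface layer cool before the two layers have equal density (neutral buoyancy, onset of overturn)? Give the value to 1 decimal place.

15.5 °C

Neutral buoyancy requires Δρ = 0, i.e. −α(T_deep − T_surf′) + β(S_deep − S_surf) = 0.
T_surf′ = T_deep − (β/α)·ΔS = 14.4 − (7.4 × 10⁻⁴/2.2 × 10⁻⁴)·(-0.33) = 15.510 °C.
Cooling required: 19.5 − (15.510) = 3.990 °C.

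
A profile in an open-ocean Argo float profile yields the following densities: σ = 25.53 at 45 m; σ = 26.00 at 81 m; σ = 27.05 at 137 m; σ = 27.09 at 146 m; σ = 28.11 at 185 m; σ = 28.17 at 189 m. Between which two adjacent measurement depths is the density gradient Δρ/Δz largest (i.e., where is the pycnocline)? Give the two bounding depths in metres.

Compute the density gradient over each adjacent pair:
  45–81 m: Δρ/Δz = 0.47/36 = 0.013 kg m⁻⁴
  81–137 m: Δρ/Δz = 1.05/56 = 0.019 kg m⁻⁴
  137–146 m: Δρ/Δz = 0.04/9 = 4.4 × 10⁻³ kg m⁻⁴
  146–185 m: Δρ/Δz = 1.02/39 = 0.026 kg m⁻⁴
  185–189 m: Δρ/Δz = 0.06/4 = 0.015 kg m⁻⁴
The largest gradient is in the 146–185 m interval — the pycnocline.

146–185 m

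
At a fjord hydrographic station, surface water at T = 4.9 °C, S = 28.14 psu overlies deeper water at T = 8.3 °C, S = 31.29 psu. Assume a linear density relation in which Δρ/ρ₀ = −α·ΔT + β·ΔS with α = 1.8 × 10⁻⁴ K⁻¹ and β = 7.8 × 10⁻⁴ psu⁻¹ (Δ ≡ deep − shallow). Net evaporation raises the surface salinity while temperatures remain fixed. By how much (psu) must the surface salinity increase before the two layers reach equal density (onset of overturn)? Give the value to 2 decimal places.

2.37 psu

Neutral buoyancy requires −α(T_deep − T_surf) + β(S_deep − S_surf′) = 0.
S_surf′ = S_deep − (α/β)·ΔT = 31.29 − (1.8 × 10⁻⁴/7.8 × 10⁻⁴)·(+3.4) = 30.5054 psu.
Increase required: 30.5054 − 28.14 = 2.3654 psu.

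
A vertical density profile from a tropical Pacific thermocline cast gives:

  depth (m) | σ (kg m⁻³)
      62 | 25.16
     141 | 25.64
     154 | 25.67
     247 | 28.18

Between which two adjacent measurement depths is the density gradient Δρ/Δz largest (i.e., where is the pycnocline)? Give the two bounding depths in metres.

154–247 m

Compute the density gradient over each adjacent pair:
  62–141 m: Δρ/Δz = 0.48/79 = 6.1 × 10⁻³ kg m⁻⁴
  141–154 m: Δρ/Δz = 0.03/13 = 2.3 × 10⁻³ kg m⁻⁴
  154–247 m: Δρ/Δz = 2.51/93 = 0.027 kg m⁻⁴
The largest gradient is in the 154–247 m interval — the pycnocline.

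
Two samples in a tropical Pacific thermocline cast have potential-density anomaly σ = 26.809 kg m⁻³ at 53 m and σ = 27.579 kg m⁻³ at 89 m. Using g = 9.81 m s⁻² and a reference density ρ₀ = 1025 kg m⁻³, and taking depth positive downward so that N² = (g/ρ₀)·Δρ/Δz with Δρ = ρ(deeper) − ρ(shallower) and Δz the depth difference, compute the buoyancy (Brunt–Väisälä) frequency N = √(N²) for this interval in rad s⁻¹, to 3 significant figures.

Δρ = 1027.579 − 1026.809 = 0.770 kg m⁻³ over Δz = 89 − 53 = 36 m.
N² = (9.81/1025) × (0.770/36) = 2.0471 × 10⁻⁴ s⁻².
N = √(2.0471 × 10⁻⁴) = 0.014308 rad s⁻¹ ≈ 0.0143 rad s⁻¹.

0.0143 rad s⁻¹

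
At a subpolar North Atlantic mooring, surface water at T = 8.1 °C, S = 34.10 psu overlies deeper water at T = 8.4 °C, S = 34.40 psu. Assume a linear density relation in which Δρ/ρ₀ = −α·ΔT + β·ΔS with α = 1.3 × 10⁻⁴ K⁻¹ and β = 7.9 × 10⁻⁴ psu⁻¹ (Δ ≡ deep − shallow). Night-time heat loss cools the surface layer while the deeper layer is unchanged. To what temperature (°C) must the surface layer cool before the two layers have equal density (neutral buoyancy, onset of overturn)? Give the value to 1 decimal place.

Neutral buoyancy requires Δρ = 0, i.e. −α(T_deep − T_surf′) + β(S_deep − S_surf) = 0.
T_surf′ = T_deep − (β/α)·ΔS = 8.4 − (7.9 × 10⁻⁴/1.3 × 10⁻⁴)·(+0.30) = 6.577 °C.
Cooling required: 8.1 − (6.577) = 1.523 °C.

6.6 °C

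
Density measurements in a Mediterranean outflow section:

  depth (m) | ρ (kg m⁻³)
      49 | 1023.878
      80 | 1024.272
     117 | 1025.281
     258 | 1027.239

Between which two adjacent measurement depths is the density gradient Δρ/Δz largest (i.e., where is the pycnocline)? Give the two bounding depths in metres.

Compute the density gradient over each adjacent pair:
  49–80 m: Δρ/Δz = 0.394/31 = 0.013 kg m⁻⁴
  80–117 m: Δρ/Δz = 1.009/37 = 0.027 kg m⁻⁴
  117–258 m: Δρ/Δz = 1.958/141 = 0.014 kg m⁻⁴
The largest gradient is in the 80–117 m interval — the pycnocline.

80–117 m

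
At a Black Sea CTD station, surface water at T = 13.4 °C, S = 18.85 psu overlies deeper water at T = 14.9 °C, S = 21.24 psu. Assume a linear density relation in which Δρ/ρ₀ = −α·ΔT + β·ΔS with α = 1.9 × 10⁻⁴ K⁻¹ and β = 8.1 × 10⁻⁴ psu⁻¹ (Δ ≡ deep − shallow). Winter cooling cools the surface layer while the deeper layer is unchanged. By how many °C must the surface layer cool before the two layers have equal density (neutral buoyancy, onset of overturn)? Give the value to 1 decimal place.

Neutral buoyancy requires Δρ = 0, i.e. −α(T_deep − T_surf′) + β(S_deep − S_surf) = 0.
T_surf′ = T_deep − (β/α)·ΔS = 14.9 − (8.1 × 10⁻⁴/1.9 × 10⁻⁴)·(+2.39) = 4.711 °C.
Cooling required: 13.4 − (4.711) = 8.689 °C.

8.7 °C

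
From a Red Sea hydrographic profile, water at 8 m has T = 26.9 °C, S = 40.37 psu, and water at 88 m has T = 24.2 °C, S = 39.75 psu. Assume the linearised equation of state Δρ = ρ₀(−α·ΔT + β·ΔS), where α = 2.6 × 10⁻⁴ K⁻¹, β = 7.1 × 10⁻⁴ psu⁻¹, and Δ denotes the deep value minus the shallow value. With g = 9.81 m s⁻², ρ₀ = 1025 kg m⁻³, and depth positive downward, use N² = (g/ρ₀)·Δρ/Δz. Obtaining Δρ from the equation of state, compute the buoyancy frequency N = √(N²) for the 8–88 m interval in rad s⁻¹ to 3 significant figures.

ΔT = -2.7 K, ΔS = -0.62 psu (deep − shallow).
Δρ/ρ₀ = −αΔT + βΔS = 7.02 × 10⁻⁴ − 4.402 × 10⁻⁴ = 2.618 × 10⁻⁴, so Δρ ≈ 0.2683 kg m⁻³.
N² = (g/ρ₀)·Δρ/Δz = g·(Δρ/ρ₀)/Δz = 9.81 × 2.618 × 10⁻⁴ / 80 = 3.2103 × 10⁻⁵ s⁻².
N = √(3.2103 × 10⁻⁵) = 5.6660 × 10⁻³ rad s⁻¹ ≈ 5.67 × 10⁻³ rad s⁻¹.

5.67 × 10⁻³ rad s⁻¹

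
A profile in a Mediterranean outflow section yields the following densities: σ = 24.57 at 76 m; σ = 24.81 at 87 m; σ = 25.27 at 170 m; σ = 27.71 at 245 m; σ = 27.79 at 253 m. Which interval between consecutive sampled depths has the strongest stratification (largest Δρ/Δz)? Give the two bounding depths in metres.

170–245 m

Compute the density gradient over each adjacent pair:
  76–87 m: Δρ/Δz = 0.24/11 = 0.022 kg m⁻⁴
  87–170 m: Δρ/Δz = 0.46/83 = 5.5 × 10⁻³ kg m⁻⁴
  170–245 m: Δρ/Δz = 2.44/75 = 0.033 kg m⁻⁴
  245–253 m: Δρ/Δz = 0.08/8 = 0.010 kg m⁻⁴
The largest gradient is in the 170–245 m interval — the pycnocline.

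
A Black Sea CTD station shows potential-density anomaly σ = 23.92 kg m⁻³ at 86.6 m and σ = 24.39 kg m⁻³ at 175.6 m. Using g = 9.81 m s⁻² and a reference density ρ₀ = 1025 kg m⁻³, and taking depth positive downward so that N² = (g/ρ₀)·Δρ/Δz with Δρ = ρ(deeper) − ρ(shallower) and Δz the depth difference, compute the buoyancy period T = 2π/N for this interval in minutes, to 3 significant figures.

14.7 min

Δρ = 1024.39 − 1023.92 = 0.47 kg m⁻³ over Δz = 175.6 − 86.6 = 89 m.
N² = (9.81/1025) × (0.47/89) = 5.0542 × 10⁻⁵ s⁻².
N = √(5.0542 × 10⁻⁵) = 7.1093 × 10⁻³ rad s⁻¹, so T = 2π/N = 883.80 s = 14.730 min ≈ 14.7 min.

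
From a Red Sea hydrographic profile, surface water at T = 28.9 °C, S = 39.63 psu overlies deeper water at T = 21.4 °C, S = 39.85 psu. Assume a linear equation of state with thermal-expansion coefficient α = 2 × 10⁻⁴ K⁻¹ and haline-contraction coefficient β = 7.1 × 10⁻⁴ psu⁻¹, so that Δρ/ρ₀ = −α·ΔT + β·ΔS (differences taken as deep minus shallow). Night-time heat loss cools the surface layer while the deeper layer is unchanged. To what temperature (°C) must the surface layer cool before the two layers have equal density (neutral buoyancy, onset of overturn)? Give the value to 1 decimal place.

20.6 °C

Neutral buoyancy requires Δρ = 0, i.e. −α(T_deep − T_surf′) + β(S_deep − S_surf) = 0.
T_surf′ = T_deep − (β/α)·ΔS = 21.4 − (7.1 × 10⁻⁴/2 × 10⁻⁴)·(+0.22) = 20.619 °C.
Cooling required: 28.9 − (20.619) = 8.281 °C.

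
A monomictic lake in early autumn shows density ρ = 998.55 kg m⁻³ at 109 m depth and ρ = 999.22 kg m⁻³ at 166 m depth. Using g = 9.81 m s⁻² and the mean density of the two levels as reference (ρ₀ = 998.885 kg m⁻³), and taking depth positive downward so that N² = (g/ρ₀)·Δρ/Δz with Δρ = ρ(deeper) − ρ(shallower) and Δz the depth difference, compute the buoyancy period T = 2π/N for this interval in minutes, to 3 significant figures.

Δρ = 999.22 − 998.55 = 0.67 kg m⁻³ over Δz = 166 − 109 = 57 m.
N² = (9.81/998.885) × (0.67/57) = 1.1544 × 10⁻⁴ s⁻².
N = √(1.1544 × 10⁻⁴) = 0.010744 rad s⁻¹, so T = 2π/N = 584.81 s = 9.7468 min ≈ 9.75 min.

9.75 min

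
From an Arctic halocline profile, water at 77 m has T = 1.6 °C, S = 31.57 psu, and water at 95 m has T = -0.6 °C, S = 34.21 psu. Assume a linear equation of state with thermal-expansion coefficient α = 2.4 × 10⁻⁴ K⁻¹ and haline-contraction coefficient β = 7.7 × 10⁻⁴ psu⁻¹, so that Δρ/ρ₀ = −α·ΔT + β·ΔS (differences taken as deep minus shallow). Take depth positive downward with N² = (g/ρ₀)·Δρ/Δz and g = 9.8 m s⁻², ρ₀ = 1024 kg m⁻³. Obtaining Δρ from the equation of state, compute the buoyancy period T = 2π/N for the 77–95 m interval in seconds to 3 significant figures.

168 s

ΔT = -2.2 K, ΔS = +2.64 psu (deep − shallow).
Δρ/ρ₀ = −αΔT + βΔS = 5.28 × 10⁻⁴ + 2.0328 × 10⁻³ = 2.5608 × 10⁻³, so Δρ ≈ 2.622 kg m⁻³.
N² = (g/ρ₀)·Δρ/Δz = g·(Δρ/ρ₀)/Δz = 9.8 × 2.5608 × 10⁻³ / 18 = 1.3942 × 10⁻³ s⁻².
N = √(1.3942 × 10⁻³) = 0.037339 rad s⁻¹ → T = 2π/N = 168.27 s ≈ 168 s.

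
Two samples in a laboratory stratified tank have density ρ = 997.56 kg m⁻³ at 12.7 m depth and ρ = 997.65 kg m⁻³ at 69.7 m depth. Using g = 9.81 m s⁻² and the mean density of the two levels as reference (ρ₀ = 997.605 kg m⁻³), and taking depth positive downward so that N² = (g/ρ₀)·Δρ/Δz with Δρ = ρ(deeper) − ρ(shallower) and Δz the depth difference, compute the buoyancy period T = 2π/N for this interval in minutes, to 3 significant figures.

26.6 min

Δρ = 997.65 − 997.56 = 0.09 kg m⁻³ over Δz = 69.7 − 12.7 = 57 m.
N² = (9.81/997.605) × (0.09/57) = 1.5527 × 10⁻⁵ s⁻².
N = √(1.5527 × 10⁻⁵) = 3.9404 × 10⁻³ rad s⁻¹, so T = 2π/N = 1.5946 × 10³ s = 26.577 min ≈ 26.6 min.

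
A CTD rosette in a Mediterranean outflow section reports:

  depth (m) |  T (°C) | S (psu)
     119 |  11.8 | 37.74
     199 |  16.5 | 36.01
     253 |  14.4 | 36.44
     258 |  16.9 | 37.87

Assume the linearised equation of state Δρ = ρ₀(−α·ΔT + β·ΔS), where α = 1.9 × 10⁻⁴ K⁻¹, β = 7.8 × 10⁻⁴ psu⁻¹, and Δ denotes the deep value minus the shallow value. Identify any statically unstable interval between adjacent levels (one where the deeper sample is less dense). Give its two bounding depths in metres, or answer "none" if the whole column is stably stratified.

Evaluate Δρ/ρ₀ = −αΔT + βΔS across each adjacent pair:
  119–199 m: −αΔT+βΔS = −(1.9 × 10⁻⁴)(+4.7)+(7.8 × 10⁻⁴)(-1.73) = -2.2 × 10⁻³ → UNSTABLE
  199–253 m: −αΔT+βΔS = −(1.9 × 10⁻⁴)(-2.1)+(7.8 × 10⁻⁴)(+0.43) = 7.3 × 10⁻⁴ → stable
  253–258 m: −αΔT+βΔS = −(1.9 × 10⁻⁴)(+2.5)+(7.8 × 10⁻⁴)(+1.43) = 6.4 × 10⁻⁴ → stable
The 119–199 m interval has Δρ < 0: lighter water underlies denser water.

119–199 m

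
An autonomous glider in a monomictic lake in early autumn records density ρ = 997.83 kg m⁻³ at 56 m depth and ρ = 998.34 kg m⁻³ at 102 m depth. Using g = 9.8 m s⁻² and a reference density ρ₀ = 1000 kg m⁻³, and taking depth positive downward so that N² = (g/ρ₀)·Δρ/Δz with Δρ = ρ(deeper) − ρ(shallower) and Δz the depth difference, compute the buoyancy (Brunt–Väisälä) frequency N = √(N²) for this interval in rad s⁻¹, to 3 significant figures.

Δρ = 998.34 − 997.83 = 0.51 kg m⁻³ over Δz = 102 − 56 = 46 m.
N² = (9.8/1000) × (0.51/46) = 1.0865 × 10⁻⁴ s⁻².
N = √(1.0865 × 10⁻⁴) = 0.010424 rad s⁻¹ ≈ 0.0104 rad s⁻¹.
A positive N² confirms static stability across the interval.

0.0104 rad s⁻¹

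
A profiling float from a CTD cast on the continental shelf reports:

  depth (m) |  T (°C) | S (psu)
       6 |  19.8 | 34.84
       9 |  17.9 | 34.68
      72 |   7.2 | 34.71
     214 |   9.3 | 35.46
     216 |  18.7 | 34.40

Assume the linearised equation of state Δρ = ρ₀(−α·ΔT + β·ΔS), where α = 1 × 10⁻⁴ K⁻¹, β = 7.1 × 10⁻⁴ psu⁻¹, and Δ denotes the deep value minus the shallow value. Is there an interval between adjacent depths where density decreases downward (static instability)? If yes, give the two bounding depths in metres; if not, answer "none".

214–216 m

Evaluate Δρ/ρ₀ = −αΔT + βΔS across each adjacent pair:
  6–9 m: −αΔT+βΔS = −(1 × 10⁻⁴)(-1.9)+(7.1 × 10⁻⁴)(-0.16) = 7.6 × 10⁻⁵ → stable
  9–72 m: −αΔT+βΔS = −(1 × 10⁻⁴)(-10.7)+(7.1 × 10⁻⁴)(+0.03) = 1.1 × 10⁻³ → stable
  72–214 m: −αΔT+βΔS = −(1 × 10⁻⁴)(+2.1)+(7.1 × 10⁻⁴)(+0.75) = 3.2 × 10⁻⁴ → stable
  214–216 m: −αΔT+βΔS = −(1 × 10⁻⁴)(+9.4)+(7.1 × 10⁻⁴)(-1.06) = -1.7 × 10⁻³ → UNSTABLE
The 214–216 m interval has Δρ < 0: lighter water underlies denser water.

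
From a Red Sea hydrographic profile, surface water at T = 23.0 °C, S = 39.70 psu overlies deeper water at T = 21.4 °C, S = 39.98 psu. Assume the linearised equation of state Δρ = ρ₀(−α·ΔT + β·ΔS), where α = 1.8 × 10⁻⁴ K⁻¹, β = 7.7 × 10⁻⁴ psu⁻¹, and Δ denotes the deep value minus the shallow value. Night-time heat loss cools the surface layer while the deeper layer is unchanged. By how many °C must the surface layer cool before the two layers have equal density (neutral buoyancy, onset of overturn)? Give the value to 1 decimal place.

2.8 °C

Neutral buoyancy requires Δρ = 0, i.e. −α(T_deep − T_surf′) + β(S_deep − S_surf) = 0.
T_surf′ = T_deep − (β/α)·ΔS = 21.4 − (7.7 × 10⁻⁴/1.8 × 10⁻⁴)·(+0.28) = 20.202 °C.
Cooling required: 23.0 − (20.202) = 2.798 °C.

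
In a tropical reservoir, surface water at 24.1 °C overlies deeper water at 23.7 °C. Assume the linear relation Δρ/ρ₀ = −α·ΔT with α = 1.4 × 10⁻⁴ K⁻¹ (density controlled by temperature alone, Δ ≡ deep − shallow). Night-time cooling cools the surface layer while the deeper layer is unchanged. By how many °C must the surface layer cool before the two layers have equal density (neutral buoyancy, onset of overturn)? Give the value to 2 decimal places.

0.40 °C

With temperature the only control, equal density requires T_surf′ = T_deep.
T_surf′ = 23.7 °C.
Cooling required: 24.1 − 23.7 = 0.40 °C.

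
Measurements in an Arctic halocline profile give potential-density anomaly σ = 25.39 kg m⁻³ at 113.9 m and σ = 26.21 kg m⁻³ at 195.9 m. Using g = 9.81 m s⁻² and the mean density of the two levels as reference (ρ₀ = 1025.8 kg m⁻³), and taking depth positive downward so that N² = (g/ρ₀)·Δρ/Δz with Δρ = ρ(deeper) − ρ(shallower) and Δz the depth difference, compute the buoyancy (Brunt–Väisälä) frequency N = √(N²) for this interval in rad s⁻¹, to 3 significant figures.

9.78 × 10⁻³ rad s⁻¹

Δρ = 1026.21 − 1025.39 = 0.82 kg m⁻³ over Δz = 195.9 − 113.9 = 82 m.
N² = (9.81/1025.8) × (0.82/82) = 9.5633 × 10⁻⁵ s⁻².
N = √(9.5633 × 10⁻⁵) = 9.7792 × 10⁻³ rad s⁻¹ ≈ 9.78 × 10⁻³ rad s⁻¹.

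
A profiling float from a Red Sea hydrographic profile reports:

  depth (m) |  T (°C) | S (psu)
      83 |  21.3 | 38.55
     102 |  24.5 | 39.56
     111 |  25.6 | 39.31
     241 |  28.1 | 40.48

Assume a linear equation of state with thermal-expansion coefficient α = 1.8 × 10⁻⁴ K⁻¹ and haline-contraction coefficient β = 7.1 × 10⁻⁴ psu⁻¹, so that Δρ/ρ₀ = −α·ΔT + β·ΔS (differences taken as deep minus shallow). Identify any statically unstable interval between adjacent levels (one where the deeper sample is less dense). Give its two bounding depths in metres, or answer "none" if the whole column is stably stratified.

Evaluate Δρ/ρ₀ = −αΔT + βΔS across each adjacent pair:
  83–102 m: −αΔT+βΔS = −(1.8 × 10⁻⁴)(+3.2)+(7.1 × 10⁻⁴)(+1.01) = 1.4 × 10⁻⁴ → stable
  102–111 m: −αΔT+βΔS = −(1.8 × 10⁻⁴)(+1.1)+(7.1 × 10⁻⁴)(-0.25) = -3.8 × 10⁻⁴ → UNSTABLE
  111–241 m: −αΔT+βΔS = −(1.8 × 10⁻⁴)(+2.5)+(7.1 × 10⁻⁴)(+1.17) = 3.8 × 10⁻⁴ → stable
The 102–111 m interval has Δρ < 0: lighter water underlies denser water.

102–111 m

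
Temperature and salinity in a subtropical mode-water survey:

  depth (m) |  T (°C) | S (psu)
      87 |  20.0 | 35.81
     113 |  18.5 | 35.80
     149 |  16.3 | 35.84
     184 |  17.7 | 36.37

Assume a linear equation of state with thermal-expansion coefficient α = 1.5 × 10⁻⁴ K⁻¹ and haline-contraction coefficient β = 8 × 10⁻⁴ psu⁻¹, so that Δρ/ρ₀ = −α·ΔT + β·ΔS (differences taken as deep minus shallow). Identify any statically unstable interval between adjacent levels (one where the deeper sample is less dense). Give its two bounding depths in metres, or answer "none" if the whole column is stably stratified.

Evaluate Δρ/ρ₀ = −αΔT + βΔS across each adjacent pair:
  87–113 m: −αΔT+βΔS = −(1.5 × 10⁻⁴)(-1.5)+(8 × 10⁻⁴)(-0.01) = 2.2 × 10⁻⁴ → stable
  113–149 m: −αΔT+βΔS = −(1.5 × 10⁻⁴)(-2.2)+(8 × 10⁻⁴)(+0.04) = 3.6 × 10⁻⁴ → stable
  149–184 m: −αΔT+βΔS = −(1.5 × 10⁻⁴)(+1.4)+(8 × 10⁻⁴)(+0.53) = 2.1 × 10⁻⁴ → stable
Every interval has Δρ > 0: the column is stably stratified throughout.

none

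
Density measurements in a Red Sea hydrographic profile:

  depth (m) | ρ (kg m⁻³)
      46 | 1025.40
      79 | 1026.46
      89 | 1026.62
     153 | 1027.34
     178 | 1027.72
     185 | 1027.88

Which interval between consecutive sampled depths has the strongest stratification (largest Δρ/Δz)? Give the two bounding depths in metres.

46–79 m

Compute the density gradient over each adjacent pair:
  46–79 m: Δρ/Δz = 1.06/33 = 0.032 kg m⁻⁴
  79–89 m: Δρ/Δz = 0.16/10 = 0.016 kg m⁻⁴
  89–153 m: Δρ/Δz = 0.72/64 = 0.011 kg m⁻⁴
  153–178 m: Δρ/Δz = 0.38/25 = 0.015 kg m⁻⁴
  178–185 m: Δρ/Δz = 0.16/7 = 0.023 kg m⁻⁴
The largest gradient is in the 46–79 m interval — the pycnocline.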